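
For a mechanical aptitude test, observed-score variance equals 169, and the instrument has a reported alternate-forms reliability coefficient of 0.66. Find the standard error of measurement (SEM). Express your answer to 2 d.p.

SD = √169 = 13.000
SEM = 13.000×√(1 − 0.660) ≈ 7.580

7.58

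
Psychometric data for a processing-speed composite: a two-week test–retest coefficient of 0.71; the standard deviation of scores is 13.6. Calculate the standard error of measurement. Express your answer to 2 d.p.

7.32

The standard error of measurement is 13.600×√(1 − 0.710) ≈ 13.600×0.539 ≈ 7.324.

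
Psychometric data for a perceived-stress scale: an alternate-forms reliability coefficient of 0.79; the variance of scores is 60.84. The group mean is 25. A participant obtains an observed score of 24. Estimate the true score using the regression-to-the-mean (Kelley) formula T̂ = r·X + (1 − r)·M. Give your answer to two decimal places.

24.21

T̂ = r·X + (1 − r)·M = 0.790·24 + 0.210·25 = 18.960 + 5.250 ≈ 24.210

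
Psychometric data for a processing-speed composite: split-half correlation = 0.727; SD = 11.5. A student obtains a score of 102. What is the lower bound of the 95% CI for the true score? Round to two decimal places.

Full-length reliability (Spearman-Brown) = 2(0.727)/(1+0.727) ≈ 0.84192
The standard error of measurement is 11.50000*√(1 − 0.84192) ≈ 11.50000*0.39759 ≈ 4.57228.
Margin = 1.96 * 4.57228 ≈ 8.96167
Lower bound: 102 − 8.96167 = 93.03833

93.04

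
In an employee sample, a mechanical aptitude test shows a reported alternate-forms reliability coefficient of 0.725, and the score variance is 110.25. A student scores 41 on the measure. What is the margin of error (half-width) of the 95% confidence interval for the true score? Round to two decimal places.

10.79

σ = 110.25^(1/2) = 10.500
SEM = 10.500 × √(1 − 0.725) = 10.500 × √0.275 ≈ 10.500 × 0.524 ≈ 5.506
Half-width = 1.96×5.506 ≈ 10.792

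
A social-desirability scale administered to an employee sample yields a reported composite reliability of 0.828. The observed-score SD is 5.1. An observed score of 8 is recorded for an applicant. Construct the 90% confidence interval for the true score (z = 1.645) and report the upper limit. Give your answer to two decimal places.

SEM = 5.10000*√(1 − 0.82800) ≈ 2.11512
Half-width = 1.645*2.11512 ≈ 3.47937
Upper bound: 8 + 3.47937 = 11.47937

11.48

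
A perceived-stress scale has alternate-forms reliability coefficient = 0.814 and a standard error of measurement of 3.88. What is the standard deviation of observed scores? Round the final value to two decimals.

9.00

σ = SEM·(1 − r)^(−1/2) ≃ 3.88*2.319 ≃ 8.997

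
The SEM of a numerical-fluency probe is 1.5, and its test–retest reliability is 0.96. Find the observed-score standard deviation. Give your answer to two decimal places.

7.50

σ = SEM·(1 − r)^(−1/2) ≈ 1.5·5.00000 ≈ 7.50000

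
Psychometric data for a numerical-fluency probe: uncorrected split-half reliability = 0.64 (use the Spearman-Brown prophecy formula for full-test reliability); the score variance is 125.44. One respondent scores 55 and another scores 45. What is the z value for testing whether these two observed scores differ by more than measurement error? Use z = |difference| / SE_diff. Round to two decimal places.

SD = √125.44 = 11.2000
r_full = 2·0.64 / (1 + 0.64) ≈ 0.7805
The standard error of measurement is 11.2000·√(1 − 0.7805) ≈ 11.2000·0.4685 ≈ 5.2474.
SE_diff = SEM · √2 ≈ 5.2474 · 1.4142 ≈ 7.4210
z = |55 − 45| / 7.4210 = 10 / 7.4210 ≈ 1.3475

1.35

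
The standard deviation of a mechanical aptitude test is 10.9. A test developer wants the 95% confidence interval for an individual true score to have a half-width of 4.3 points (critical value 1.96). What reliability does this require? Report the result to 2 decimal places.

SEM needed = half-width / z = 4.3/1.96 ≈ 2.19388
r = 1 − (SEM / SD)² = 1 − (2.19388 / 10.9)² ≈ 1 − 0.04051 ≈ 0.95949

0.96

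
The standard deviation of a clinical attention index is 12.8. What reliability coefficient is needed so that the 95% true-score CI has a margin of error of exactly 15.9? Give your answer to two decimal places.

0.60

Required SEM = 15.9 / 1.96 ≈ 8.11224
Required reliability = 1 − (SEM/SD)² = 1 − 0.40166 ≈ 0.59834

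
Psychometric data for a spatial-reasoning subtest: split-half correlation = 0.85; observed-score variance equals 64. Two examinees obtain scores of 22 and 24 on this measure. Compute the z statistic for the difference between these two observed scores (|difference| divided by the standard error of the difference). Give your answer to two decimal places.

SD = √64 = 8.00000
r_full = 2·0.85 / (1 + 0.85) ≃ 0.91892
SEM = 8.00000 * √(1 − 0.91892) = 8.00000 * √0.08108 ≃ 8.00000 * 0.28475 ≃ 2.27798
Standard error of the difference = 2.27798·√2 ≃ 3.22155
z = 2 / 3.22155 ≃ 0.62082

0.62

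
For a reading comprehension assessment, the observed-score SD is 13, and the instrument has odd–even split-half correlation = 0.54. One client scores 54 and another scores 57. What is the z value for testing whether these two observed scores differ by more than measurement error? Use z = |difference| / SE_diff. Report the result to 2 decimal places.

0.30

r_full = 2·0.54 / (1 + 0.54) ≈ 0.70130
SEM = 13.00000 × √(1 − 0.70130) = 13.00000 × √0.29870 ≈ 13.00000 × 0.54654 ≈ 7.10496
SE_diff = SEM × √2 ≈ 7.10496 × 1.41421 ≈ 10.04794
z = |54 − 57| / 10.04794 = 3 / 10.04794 ≈ 0.29857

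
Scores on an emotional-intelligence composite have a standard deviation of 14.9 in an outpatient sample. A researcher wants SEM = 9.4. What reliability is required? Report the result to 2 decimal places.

Required reliability = 1 − (SEM/SD)² = 1 − 0.3980 ≃ 0.6020

0.60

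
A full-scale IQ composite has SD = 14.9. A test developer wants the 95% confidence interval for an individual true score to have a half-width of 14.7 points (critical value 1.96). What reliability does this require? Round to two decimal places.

0.75

SEM needed = half-width / z = 14.7/1.96 ≈ 7.50000
r = 1 − (7.50000/14.9)² ≈ 1 − 0.25337 ≈ 0.74663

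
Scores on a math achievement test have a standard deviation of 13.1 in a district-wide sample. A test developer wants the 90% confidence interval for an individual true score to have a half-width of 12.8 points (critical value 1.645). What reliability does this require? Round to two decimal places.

Required SEM = 12.8 / 1.645 ≈ 7.7812
r = 1 − (7.7812/13.1)² ≈ 1 − 0.3528 ≈ 0.6472

0.65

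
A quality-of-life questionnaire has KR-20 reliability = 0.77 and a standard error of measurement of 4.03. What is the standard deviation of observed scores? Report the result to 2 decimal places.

8.40

SD = SEM / √(1 − r) = 4.03 / √0.230 ≈ 4.03 / 0.480 ≈ 8.403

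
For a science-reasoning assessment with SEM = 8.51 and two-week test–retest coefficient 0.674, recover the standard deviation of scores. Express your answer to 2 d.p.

14.90

SD = 8.51 / √(1 − 0.674) ≃ 14.9046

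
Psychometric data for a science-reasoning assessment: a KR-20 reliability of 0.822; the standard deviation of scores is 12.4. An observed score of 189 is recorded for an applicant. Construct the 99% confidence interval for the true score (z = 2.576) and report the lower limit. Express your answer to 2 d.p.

175.52

The standard error of measurement is 12.400*√(1 − 0.822) ≈ 12.400*0.422 ≈ 5.232.
2.576 * SEM ≈ 13.477
Lower bound: 189 − 13.477 = 175.523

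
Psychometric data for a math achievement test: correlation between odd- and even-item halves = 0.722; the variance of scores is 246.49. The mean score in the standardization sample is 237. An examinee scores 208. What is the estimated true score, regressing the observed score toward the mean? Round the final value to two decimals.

212.68

r_full = 2·0.722 / (1 + 0.722) ≈ 0.83856
T̂ = 0.83856(208) + 0.16144(237) ≈ 212.68177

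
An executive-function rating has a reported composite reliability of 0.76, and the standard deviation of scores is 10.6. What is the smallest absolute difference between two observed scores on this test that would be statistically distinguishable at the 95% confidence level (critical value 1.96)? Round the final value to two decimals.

SEM = 10.6000·√(1 − 0.7600) ≈ 5.1929
SE_diff = SEM · √2 ≈ 5.1929 · 1.4142 ≈ 7.3439
Minimum reliable difference = 1.96 · SE_diff ≈ 1.96 · 7.3439 ≈ 14.3940

14.39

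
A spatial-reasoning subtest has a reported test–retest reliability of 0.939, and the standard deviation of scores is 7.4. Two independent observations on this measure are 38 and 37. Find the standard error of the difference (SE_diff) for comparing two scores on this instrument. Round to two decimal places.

The standard error of measurement is 7.4000×√(1 − 0.9390) ≈ 7.4000×0.2470 ≈ 1.8277.
SE_diff = √2 × SEM ≈ 2.5847

2.58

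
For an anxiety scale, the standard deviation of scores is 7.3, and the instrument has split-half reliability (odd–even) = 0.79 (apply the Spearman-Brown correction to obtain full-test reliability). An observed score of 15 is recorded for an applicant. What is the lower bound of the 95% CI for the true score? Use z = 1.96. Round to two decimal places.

Full-length reliability (Spearman-Brown) = 2(0.79)/(1+0.79) ≈ 0.8827
SEM = 7.3000·√(1 − 0.8827) ≈ 2.5004
1.96 · SEM ≈ 4.9007
Lower limit = 15 − 4.9007 ≈ 10.0993

10.10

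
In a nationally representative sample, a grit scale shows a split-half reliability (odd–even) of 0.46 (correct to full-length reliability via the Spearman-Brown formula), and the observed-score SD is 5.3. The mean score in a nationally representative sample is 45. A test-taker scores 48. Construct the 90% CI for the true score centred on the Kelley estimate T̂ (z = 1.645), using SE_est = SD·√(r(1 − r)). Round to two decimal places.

[42.68, 51.10]

Spearman-Brown: r = 2(0.46) / (1 + 0.46) = 0.920 / 1.460 ≈ 0.630
T̂ = 0.630(48) + 0.370(45) ≈ 46.890
SE_est = SD * √(r(1 − r)) = 5.300 * √0.233 ≈ 5.300 * 0.483 ≈ 2.559
CI = 46.890 ± 1.645 * 2.559 → [42.681, 51.099]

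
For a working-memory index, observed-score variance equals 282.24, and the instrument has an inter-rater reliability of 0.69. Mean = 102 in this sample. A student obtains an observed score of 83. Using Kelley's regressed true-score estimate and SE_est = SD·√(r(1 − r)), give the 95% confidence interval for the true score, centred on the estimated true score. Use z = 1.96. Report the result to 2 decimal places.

SD = √282.24 ≈ 16.80000
Estimated true score = 0.69000*83 + (1 − 0.69000)*102 ≈ 88.89000
SE_est = 16.80000·√[r(1 − r)] ≈ 7.76989
95% CI: 88.89000 ± 15.22898 ≈ (73.66102, 104.11898)

[73.66, 104.12]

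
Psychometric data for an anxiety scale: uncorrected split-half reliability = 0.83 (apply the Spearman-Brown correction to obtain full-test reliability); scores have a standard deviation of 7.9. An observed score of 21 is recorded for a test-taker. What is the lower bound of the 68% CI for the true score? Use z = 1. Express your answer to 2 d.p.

r_full = 2·0.83 / (1 + 0.83) ≈ 0.907
SEM = 7.900×√(1 − 0.907) ≈ 2.408
Margin = 1 × 2.408 ≈ 2.408
Lower limit = 21 − 2.408 ≈ 18.592

18.59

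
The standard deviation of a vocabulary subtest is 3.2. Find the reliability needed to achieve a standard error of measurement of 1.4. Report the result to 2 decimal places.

Required reliability = 1 − (SEM/SD)² = 1 − 0.1914 ≈ 0.8086

0.81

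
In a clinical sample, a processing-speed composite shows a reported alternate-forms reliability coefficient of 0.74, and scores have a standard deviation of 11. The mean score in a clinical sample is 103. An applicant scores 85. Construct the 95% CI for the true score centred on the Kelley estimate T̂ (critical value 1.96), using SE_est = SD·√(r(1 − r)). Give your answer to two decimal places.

T̂ = 0.74000(85) + 0.26000(103) ≈ 89.68000
SE_est = SD × √(r(1 − r)) = 11.00000 × √0.19240 ≈ 11.00000 × 0.43863 ≈ 4.82498
95% CI: 89.68000 ± 9.45695 ≈ (80.22305, 99.13695)

[80.22, 99.14]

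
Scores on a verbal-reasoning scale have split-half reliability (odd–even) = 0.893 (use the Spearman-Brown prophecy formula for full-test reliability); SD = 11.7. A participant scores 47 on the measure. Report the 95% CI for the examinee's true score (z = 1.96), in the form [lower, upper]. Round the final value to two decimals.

Spearman-Brown: r = 2(0.893) / (1 + 0.893) = 1.786 / 1.893 ≃ 0.943
The standard error of measurement is 11.700×√(1 − 0.943) ≃ 11.700×0.238 ≃ 2.782.
1.96 × SEM ≃ 5.452
Interval: (41.548, 52.452)

[41.55, 52.45]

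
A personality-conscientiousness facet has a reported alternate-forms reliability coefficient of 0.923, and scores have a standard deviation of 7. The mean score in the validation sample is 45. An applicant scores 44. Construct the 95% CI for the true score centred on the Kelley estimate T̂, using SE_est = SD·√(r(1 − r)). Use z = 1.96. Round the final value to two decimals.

[40.42, 47.73]

Estimated true score = 0.92300·44 + (1 − 0.92300)·45 ≈ 44.07700
SE_est = 7.00000·√(0.92300·0.07700) ≈ 1.86614
CI = 44.07700 ± 1.96 · 1.86614 → [40.41937, 47.73463]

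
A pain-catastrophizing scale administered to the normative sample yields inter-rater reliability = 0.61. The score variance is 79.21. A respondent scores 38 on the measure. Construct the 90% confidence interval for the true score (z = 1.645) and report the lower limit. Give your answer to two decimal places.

28.86

SD = √79.21 = 8.900
SEM = 8.900 · √(1 − 0.610) = 8.900 · √0.390 ≈ 8.900 · 0.624 ≈ 5.558
Half-width = 1.645·5.558 ≈ 9.143
Lower bound: 38 − 9.143 = 28.857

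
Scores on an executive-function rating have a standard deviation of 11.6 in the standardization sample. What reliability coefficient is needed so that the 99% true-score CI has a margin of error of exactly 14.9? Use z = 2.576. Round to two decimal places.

SEM needed = half-width / z = 14.9/2.576 ≈ 5.7842
Required reliability = 1 − (SEM/SD)² = 1 − 0.2486 ≈ 0.7514

0.75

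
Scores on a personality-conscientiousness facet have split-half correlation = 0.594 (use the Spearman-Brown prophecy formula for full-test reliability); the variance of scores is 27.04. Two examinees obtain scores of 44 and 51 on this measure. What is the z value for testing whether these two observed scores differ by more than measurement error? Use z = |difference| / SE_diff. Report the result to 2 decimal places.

σ = 27.04^(1/2) = 5.2000
r_full = 2·0.594 / (1 + 0.594) ≃ 0.7453
The standard error of measurement is 5.2000*√(1 − 0.7453) ≃ 5.2000*0.5047 ≃ 2.6244.
SE_diff = SEM * √2 ≃ 2.6244 * 1.4142 ≃ 3.7114
z = |44 − 51| / 3.7114 = 7 / 3.7114 ≃ 1.8861

1.89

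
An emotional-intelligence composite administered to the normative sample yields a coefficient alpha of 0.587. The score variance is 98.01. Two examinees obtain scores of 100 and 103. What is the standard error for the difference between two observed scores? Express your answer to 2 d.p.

9.00

SD = √98.01 = 9.900
SEM = 9.900*√(1 − 0.587) ≈ 6.362
SE_diff = SEM * √2 ≈ 6.362 * 1.414 ≈ 8.998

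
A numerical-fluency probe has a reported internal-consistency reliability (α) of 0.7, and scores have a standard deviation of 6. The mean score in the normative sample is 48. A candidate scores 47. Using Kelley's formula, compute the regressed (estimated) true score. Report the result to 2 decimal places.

47.30

T̂ = 0.700(47) + 0.300(48) ≈ 47.300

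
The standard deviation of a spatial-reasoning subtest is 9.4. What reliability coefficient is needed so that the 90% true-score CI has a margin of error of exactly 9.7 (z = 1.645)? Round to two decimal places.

0.61

Required SEM = 9.7 / 1.645 ≈ 5.897
r = 1 − (SEM / SD)² = 1 − (5.897 / 9.4)² ≈ 1 − 0.394 ≈ 0.606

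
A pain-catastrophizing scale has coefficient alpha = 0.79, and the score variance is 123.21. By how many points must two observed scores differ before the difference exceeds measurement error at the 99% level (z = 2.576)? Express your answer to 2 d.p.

σ = 123.21^(1/2) = 11.10000
SEM = 11.10000*√(1 − 0.79000) ≈ 5.08666
SE_diff = √2 * SEM ≈ 7.19362
Minimum reliable difference = 2.576 * SE_diff ≈ 2.576 * 7.19362 ≈ 18.53077

18.53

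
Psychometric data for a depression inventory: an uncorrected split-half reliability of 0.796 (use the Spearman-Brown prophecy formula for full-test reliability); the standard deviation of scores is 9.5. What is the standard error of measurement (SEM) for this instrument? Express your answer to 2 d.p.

r_full = 2·0.796 / (1 + 0.796) ≈ 0.886
SEM = 9.500*√(1 − 0.886) ≈ 3.202

3.20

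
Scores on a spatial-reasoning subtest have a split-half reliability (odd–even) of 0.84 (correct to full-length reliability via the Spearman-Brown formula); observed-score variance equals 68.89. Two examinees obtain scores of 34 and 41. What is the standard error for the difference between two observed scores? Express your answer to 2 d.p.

SD = √68.89 = 8.300
r_full = 2·0.84 / (1 + 0.84) ≈ 0.913
SEM = 8.300·√(1 − 0.913) ≈ 2.448
Standard error of the difference = 2.448·√2 ≈ 3.461

3.46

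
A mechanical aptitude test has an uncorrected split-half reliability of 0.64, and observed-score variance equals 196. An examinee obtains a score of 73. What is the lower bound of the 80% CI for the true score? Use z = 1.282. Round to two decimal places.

64.59

σ = 196^(1/2) = 14.0000
Full-length reliability (Spearman-Brown) = 2(0.64)/(1+0.64) ≈ 0.7805
SEM = 14.0000 * √(1 − 0.7805) = 14.0000 * √0.2195 ≈ 14.0000 * 0.4685 ≈ 6.5593
Margin = 1.282 * 6.5593 ≈ 8.4090
Lower limit = 73 − 8.4090 ≈ 64.5910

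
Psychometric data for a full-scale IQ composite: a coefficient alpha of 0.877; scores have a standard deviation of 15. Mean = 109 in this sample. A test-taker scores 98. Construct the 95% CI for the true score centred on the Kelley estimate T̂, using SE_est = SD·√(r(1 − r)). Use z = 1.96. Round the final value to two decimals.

[89.70, 109.01]

T̂ = r·X + (1 − r)·M = 0.87700×98 + 0.12300×109 = 85.94600 + 13.40700 ≈ 99.35300
SE_est = SD × √(r(1 − r)) = 15.00000 × √0.10787 ≈ 15.00000 × 0.32844 ≈ 4.92656
CI = 99.35300 ± 1.96 × 4.92656 → [89.69695, 109.00905]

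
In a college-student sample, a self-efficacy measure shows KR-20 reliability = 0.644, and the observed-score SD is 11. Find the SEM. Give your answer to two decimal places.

6.56

SEM = 11.000·√(1 − 0.644) ≃ 6.563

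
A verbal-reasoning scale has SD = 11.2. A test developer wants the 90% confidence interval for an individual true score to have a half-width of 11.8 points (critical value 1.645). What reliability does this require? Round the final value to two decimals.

0.59

SEM needed = half-width / z = 11.8/1.645 ≈ 7.1733
Required reliability = 1 − (SEM/SD)² = 1 − 0.4102 ≈ 0.5898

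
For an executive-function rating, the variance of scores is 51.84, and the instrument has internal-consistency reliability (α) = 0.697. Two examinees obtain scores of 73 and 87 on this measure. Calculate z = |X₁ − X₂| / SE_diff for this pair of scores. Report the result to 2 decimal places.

SD = √51.84 = 7.2000
The standard error of measurement is 7.2000·√(1 − 0.6970) ≈ 7.2000·0.5505 ≈ 3.9633.
SE_diff = √2 · SEM ≈ 5.6049
z = |73 − 87| / 5.6049 = 14 / 5.6049 ≈ 2.4978

2.50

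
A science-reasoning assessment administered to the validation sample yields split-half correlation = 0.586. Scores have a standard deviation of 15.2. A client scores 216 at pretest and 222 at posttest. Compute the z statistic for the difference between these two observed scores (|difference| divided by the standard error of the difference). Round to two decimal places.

Full-length reliability (Spearman-Brown) = 2(0.586)/(1+0.586) ≈ 0.739
The standard error of measurement is 15.200×√(1 − 0.739) ≈ 15.200×0.511 ≈ 7.766.
Standard error of the difference = 7.766·√2 ≈ 10.983
z = 6 / 10.983 ≈ 0.546

0.55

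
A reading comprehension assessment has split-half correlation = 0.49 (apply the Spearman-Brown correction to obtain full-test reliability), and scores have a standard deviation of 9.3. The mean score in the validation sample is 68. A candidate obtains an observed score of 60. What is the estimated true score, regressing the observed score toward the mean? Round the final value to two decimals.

62.74

r_full = 2·0.49 / (1 + 0.49) ≈ 0.658
Estimated true score = 0.658*60 + (1 − 0.658)*68 ≈ 62.738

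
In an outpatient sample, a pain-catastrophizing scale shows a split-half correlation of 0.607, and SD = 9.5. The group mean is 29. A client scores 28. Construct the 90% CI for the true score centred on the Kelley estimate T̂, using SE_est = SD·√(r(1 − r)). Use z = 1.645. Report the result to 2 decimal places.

Spearman-Brown: r = 2(0.607) / (1 + 0.607) = 1.214 / 1.607 ≈ 0.755
T̂ = 0.755(28) + 0.245(29) ≈ 28.245
SE_est = SD · √(r(1 − r)) = 9.500 · √0.185 ≈ 9.500 · 0.430 ≈ 4.083
90% CI: 28.245 ± 6.717 ≈ (21.527, 34.962)

[21.53, 34.96]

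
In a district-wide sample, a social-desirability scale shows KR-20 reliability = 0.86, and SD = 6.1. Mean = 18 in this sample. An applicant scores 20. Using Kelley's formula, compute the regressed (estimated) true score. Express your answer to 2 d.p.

19.72

T̂ = r·X + (1 − r)·M = 0.8600*20 + 0.1400*18 = 17.2000 + 2.5200 ≈ 19.7200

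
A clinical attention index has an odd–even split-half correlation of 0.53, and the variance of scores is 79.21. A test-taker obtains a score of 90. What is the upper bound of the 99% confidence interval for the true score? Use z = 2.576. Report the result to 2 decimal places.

SD = √79.21 ≈ 8.9000
Spearman-Brown: r = 2(0.53) / (1 + 0.53) = 1.0600 / 1.5300 ≈ 0.6928
SEM = 8.9000 · √(1 − 0.6928) = 8.9000 · √0.3072 ≈ 8.9000 · 0.5542 ≈ 4.9328
Half-width = 2.576·4.9328 ≈ 12.7069
Upper bound: 90 + 12.7069 = 102.7069

102.71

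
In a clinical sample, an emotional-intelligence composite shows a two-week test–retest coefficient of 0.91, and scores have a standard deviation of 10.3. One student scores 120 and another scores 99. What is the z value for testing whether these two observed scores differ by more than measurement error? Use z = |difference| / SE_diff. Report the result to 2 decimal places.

4.81

SEM = 10.3000×√(1 − 0.9100) ≃ 3.0900
Standard error of the difference = 3.0900·√2 ≃ 4.3699
z = 21 / 4.3699 ≃ 4.8056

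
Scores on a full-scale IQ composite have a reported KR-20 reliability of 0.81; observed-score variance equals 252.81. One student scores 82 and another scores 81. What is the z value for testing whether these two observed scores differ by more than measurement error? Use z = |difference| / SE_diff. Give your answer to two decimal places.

σ = 252.81^(1/2) = 15.90000
SEM = 15.90000 * √(1 − 0.81000) = 15.90000 * √0.19000 ≈ 15.90000 * 0.43589 ≈ 6.93065
Standard error of the difference = 6.93065·√2 ≈ 9.80142
z = |82 − 81| / 9.80142 = 1 / 9.80142 ≈ 0.10203

0.10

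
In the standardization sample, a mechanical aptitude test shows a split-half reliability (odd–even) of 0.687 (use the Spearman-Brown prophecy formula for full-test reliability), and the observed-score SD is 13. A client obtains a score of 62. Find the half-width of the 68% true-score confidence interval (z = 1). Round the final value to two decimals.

r_full = 2·0.687 / (1 + 0.687) ≈ 0.81446
SEM = 13.00000×√(1 − 0.81446) ≈ 5.59961
1 × SEM ≈ 5.59961

5.60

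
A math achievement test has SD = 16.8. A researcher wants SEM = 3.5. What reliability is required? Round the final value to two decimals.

0.96

Required reliability = 1 − (SEM/SD)² = 1 − 0.043 ≈ 0.957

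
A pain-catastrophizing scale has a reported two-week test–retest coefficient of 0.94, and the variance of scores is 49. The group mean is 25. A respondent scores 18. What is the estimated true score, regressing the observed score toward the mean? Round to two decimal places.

18.42

T̂ = 0.940(18) + 0.060(25) ≈ 18.420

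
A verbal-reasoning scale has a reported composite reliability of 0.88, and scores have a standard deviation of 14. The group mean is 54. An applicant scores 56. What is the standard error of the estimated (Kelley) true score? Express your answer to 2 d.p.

4.55

SE_est = SD * √(r(1 − r)) = 14.000 * √0.106 ≈ 14.000 * 0.325 ≈ 4.549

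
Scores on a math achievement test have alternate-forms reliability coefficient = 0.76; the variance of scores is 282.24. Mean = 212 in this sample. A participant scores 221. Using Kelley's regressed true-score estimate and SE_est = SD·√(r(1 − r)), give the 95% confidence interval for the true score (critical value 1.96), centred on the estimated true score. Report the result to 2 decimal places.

SD = √282.24 ≈ 16.800
T̂ = r·X + (1 − r)·M = 0.760*221 + 0.240*212 = 167.960 + 50.880 ≈ 218.840
SE_est = 16.800·√[r(1 − r)] ≈ 7.175
95% CI: 218.840 ± 14.063 ≈ (204.777, 232.903)

[204.78, 232.90]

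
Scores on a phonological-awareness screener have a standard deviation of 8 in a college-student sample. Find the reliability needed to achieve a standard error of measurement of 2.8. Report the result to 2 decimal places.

0.88

r = 1 − (SEM / SD)² = 1 − (2.800 / 8)² ≈ 1 − 0.122 ≈ 0.878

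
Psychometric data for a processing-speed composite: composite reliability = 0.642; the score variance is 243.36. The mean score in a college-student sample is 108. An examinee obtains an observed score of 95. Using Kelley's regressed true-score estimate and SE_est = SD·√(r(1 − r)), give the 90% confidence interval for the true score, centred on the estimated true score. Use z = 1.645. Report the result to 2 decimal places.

SD = √243.36 = 15.6000
Estimated true score = 0.6420·95 + (1 − 0.6420)·108 ≈ 99.6540
SE_est = 15.6000·√(0.6420·0.3580) ≈ 7.4788
90% CI: 99.6540 ± 12.3027 ≈ (87.3513, 111.9567)

[87.35, 111.96]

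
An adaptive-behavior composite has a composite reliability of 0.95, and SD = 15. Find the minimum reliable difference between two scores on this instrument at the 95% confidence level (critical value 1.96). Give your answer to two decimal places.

SEM = 15.000 · √(1 − 0.950) = 15.000 · √0.050 ≈ 15.000 · 0.224 ≈ 3.354
Standard error of the difference = 3.354·√2 ≈ 4.743
Minimum reliable difference = 1.96 · SE_diff ≈ 1.96 · 4.743 ≈ 9.297

9.30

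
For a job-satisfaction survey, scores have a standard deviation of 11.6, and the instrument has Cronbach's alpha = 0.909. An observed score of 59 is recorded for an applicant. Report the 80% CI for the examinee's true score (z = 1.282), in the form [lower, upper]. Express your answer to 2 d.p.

The standard error of measurement is 11.600·√(1 − 0.909) ≈ 11.600·0.302 ≈ 3.499.
Half-width = 1.282·3.499 ≈ 4.486
CI = 59 ± 4.486 → [54.514, 63.486]

[54.51, 63.49]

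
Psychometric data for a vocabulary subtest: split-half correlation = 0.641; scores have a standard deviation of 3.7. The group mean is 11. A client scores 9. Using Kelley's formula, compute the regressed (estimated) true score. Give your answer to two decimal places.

Spearman-Brown: r = 2(0.641) / (1 + 0.641) = 1.282 / 1.641 ≃ 0.781
Estimated true score = 0.781×9 + (1 − 0.781)×11 ≃ 9.438

9.44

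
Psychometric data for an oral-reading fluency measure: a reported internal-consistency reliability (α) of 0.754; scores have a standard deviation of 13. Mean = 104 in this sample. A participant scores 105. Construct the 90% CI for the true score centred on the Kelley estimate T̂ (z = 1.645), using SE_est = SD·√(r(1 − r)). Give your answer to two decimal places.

T̂ = 0.7540(105) + 0.2460(104) ≃ 104.7540
SE_est = 13.0000·√[r(1 − r)] ≃ 5.5988
CI = 104.7540 ± 1.645 * 5.5988 → [95.5439, 113.9641]

[95.54, 113.96]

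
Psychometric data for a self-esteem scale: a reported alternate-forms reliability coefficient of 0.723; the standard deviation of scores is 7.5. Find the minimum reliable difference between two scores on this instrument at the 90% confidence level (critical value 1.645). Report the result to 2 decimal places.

9.18

SEM = 7.500*√(1 − 0.723) ≈ 3.947
SE_diff = √2 * SEM ≈ 5.582
Minimum reliable difference = 1.645 * SE_diff ≈ 1.645 * 5.582 ≈ 9.183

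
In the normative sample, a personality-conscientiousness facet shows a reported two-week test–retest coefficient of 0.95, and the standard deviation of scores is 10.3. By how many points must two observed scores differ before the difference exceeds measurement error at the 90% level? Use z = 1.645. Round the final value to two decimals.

5.36

The standard error of measurement is 10.300*√(1 − 0.950) ≈ 10.300*0.224 ≈ 2.303.
Standard error of the difference = 2.303·√2 ≈ 3.257
Smallest detectable difference = 1.645*3.257 ≈ 5.358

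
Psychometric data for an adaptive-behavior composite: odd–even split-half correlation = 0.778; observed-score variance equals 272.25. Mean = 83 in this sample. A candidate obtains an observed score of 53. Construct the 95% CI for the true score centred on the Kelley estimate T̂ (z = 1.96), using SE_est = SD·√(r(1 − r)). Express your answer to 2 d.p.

σ = 272.25^(1/2) = 16.5000
Spearman-Brown: r = 2(0.778) / (1 + 0.778) = 1.5560 / 1.7780 ≈ 0.8751
T̂ = r·X + (1 − r)·M = 0.8751*53 + 0.1249*83 ≈ 46.3825 + 10.3633 ≈ 56.7458
SE_est = SD * √(r(1 − r)) = 16.5000 * √0.1093 ≈ 16.5000 * 0.3306 ≈ 5.4542
CI = 56.7458 ± 1.96 * 5.4542 → [46.0555, 67.4361]

[46.06, 67.44]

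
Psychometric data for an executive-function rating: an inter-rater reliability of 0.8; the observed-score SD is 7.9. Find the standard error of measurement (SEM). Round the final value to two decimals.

3.53

SEM = 7.900 · √(1 − 0.800) = 7.900 · √0.200 ≈ 7.900 · 0.447 ≈ 3.533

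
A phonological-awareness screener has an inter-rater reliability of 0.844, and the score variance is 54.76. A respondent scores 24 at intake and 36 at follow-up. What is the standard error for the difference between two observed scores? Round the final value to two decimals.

4.13

SD = √54.76 = 7.400
SEM = 7.400×√(1 − 0.844) ≈ 2.923
Standard error of the difference = 2.923·√2 ≈ 4.133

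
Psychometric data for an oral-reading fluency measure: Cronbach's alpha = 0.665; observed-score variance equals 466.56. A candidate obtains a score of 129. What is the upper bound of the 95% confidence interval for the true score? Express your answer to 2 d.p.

153.50

SD = √466.56 = 21.600
The standard error of measurement is 21.600×√(1 − 0.665) ≈ 21.600×0.579 ≈ 12.502.
Margin = 1.96 × 12.502 ≈ 24.504
Upper limit = 129 + 24.504 ≈ 153.504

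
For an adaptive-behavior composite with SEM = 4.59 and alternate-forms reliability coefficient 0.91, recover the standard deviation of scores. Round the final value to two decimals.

15.30

SD = 4.59 / √(1 − 0.91) ≈ 15.3000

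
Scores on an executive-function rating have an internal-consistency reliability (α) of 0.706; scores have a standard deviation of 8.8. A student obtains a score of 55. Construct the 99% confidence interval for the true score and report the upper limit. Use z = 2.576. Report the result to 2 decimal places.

67.29

SEM = 8.800 × √(1 − 0.706) = 8.800 × √0.294 ≈ 8.800 × 0.542 ≈ 4.772
Half-width = 2.576×4.772 ≈ 12.291
Upper bound: 55 + 12.291 = 67.291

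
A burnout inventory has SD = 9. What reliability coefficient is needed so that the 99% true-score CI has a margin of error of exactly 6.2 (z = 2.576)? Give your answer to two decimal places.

0.93

Required SEM = 6.2 / 2.576 ≈ 2.4068
Required reliability = 1 − (SEM/SD)² = 1 − 0.0715 ≈ 0.9285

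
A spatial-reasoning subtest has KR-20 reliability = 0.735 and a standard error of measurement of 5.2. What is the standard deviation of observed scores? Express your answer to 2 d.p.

σ = SEM·(1 − r)^(−1/2) ≈ 5.2×1.9426 ≈ 10.1014

10.10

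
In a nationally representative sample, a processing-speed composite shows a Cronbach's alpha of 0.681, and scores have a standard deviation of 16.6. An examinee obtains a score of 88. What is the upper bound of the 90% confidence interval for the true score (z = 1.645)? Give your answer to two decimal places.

103.42

The standard error of measurement is 16.600×√(1 − 0.681) ≃ 16.600×0.565 ≃ 9.376.
1.645 × SEM ≃ 15.423
Upper bound: 88 + 15.423 = 103.423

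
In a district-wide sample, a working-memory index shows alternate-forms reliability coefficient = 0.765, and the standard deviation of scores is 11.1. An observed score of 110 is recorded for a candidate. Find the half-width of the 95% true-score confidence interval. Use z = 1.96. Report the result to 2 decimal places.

SEM = 11.100 × √(1 − 0.765) = 11.100 × √0.235 ≈ 11.100 × 0.485 ≈ 5.381
1.96 × SEM ≈ 10.547

10.55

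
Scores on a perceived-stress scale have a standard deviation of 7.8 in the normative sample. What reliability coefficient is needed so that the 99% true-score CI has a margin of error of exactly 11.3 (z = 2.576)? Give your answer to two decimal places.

Required SEM = 11.3 / 2.576 ≈ 4.38665
r = 1 − (4.38665/7.8)² ≈ 1 − 0.31628 ≈ 0.68372

0.68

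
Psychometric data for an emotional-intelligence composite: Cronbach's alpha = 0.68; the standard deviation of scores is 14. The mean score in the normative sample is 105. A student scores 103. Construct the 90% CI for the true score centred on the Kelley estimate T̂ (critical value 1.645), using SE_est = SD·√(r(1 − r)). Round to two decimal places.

[92.90, 114.38]

T̂ = 0.680(103) + 0.320(105) ≃ 103.640
SE_est = SD × √(r(1 − r)) = 14.000 × √0.218 ≃ 14.000 × 0.466 ≃ 6.531
CI = 103.640 ± 1.645 × 6.531 → [92.897, 114.383]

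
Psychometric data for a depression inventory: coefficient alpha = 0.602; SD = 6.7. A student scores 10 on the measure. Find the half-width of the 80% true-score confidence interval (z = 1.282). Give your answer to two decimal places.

5.42

SEM = 6.700 * √(1 − 0.602) = 6.700 * √0.398 ≈ 6.700 * 0.631 ≈ 4.227
Half-width = 1.282*4.227 ≈ 5.419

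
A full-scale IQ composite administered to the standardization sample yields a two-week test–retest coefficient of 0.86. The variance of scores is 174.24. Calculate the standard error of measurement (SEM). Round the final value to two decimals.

4.94

SD = √174.24 ≃ 13.2000
SEM = 13.2000·√(1 − 0.8600) ≃ 4.9390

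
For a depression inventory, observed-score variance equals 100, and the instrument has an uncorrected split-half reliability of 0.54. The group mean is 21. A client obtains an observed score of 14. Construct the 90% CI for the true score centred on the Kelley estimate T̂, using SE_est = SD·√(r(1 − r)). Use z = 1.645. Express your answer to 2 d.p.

[8.56, 23.62]

SD = √100 ≈ 10.0000
r_full = 2·0.54 / (1 + 0.54) ≈ 0.7013
T̂ = r·X + (1 − r)·M = 0.7013·14 + 0.2987·21 = 9.8182 + 6.2727 ≈ 16.0909
SE_est = SD · √(r(1 − r)) = 10.0000 · √0.2095 ≈ 10.0000 · 0.4577 ≈ 4.5769
90% CI: 16.0909 ± 7.5290 ≈ (8.5619, 23.6199)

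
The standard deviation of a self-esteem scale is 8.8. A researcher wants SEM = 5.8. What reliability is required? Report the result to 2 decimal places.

Required reliability = 1 − (SEM/SD)² = 1 − 0.434 ≈ 0.566

0.57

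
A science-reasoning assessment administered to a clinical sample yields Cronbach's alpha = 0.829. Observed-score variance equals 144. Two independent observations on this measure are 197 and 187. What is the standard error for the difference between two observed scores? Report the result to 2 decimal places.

SD = √144 = 12.000
SEM = 12.000*√(1 − 0.829) ≃ 4.962
SE_diff = √2 * SEM ≃ 7.018

7.02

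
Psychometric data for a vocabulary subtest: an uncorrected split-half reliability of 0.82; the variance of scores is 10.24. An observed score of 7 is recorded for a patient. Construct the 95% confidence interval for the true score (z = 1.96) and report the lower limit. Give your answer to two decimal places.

SD = √10.24 = 3.200
Spearman-Brown: r = 2(0.82) / (1 + 0.82) = 1.640 / 1.820 ≈ 0.901
The standard error of measurement is 3.200*√(1 − 0.901) ≈ 3.200*0.314 ≈ 1.006.
Half-width = 1.96*1.006 ≈ 1.972
Lower bound: 7 − 1.972 = 5.028

5.03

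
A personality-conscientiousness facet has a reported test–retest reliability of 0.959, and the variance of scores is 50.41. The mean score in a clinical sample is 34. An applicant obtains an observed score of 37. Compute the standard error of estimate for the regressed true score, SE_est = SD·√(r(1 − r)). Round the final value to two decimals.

SD = √50.41 = 7.100
SE_est = SD * √(r(1 − r)) = 7.100 * √0.039 ≈ 7.100 * 0.198 ≈ 1.408

1.41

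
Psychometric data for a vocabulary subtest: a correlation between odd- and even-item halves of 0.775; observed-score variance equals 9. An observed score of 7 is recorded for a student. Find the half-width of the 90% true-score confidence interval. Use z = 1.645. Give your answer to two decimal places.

1.76

SD = √9 ≃ 3.0000
r_full = 2·0.775 / (1 + 0.775) ≃ 0.8732
SEM = 3.0000 × √(1 − 0.8732) = 3.0000 × √0.1268 ≃ 3.0000 × 0.3560 ≃ 1.0681
Half-width = 1.645×1.0681 ≃ 1.7570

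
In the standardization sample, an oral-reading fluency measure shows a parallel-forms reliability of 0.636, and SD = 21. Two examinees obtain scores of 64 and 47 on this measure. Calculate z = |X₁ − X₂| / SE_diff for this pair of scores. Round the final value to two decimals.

SEM = 21.00000×√(1 − 0.63600) ≈ 12.66981
SE_diff = √2 × SEM ≈ 17.91781
z = |64 − 47| / 17.91781 = 17 / 17.91781 ≈ 0.94878

0.95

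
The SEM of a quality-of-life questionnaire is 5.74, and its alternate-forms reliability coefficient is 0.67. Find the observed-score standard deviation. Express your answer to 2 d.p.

σ = SEM·(1 − r)^(−1/2) ≈ 5.74·1.74078 ≈ 9.99206

9.99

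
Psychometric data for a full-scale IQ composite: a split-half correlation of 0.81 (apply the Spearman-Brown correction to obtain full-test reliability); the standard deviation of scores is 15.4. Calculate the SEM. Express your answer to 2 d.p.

r_full = 2·0.81 / (1 + 0.81) ≈ 0.8950
SEM = 15.4000 * √(1 − 0.8950) = 15.4000 * √0.1050 ≈ 15.4000 * 0.3240 ≈ 4.9895

4.99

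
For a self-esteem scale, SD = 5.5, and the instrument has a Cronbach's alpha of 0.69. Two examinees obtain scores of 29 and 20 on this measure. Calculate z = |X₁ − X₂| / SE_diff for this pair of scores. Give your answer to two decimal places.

2.08

SEM = 5.500 * √(1 − 0.690) = 5.500 * √0.310 ≈ 5.500 * 0.557 ≈ 3.062
SE_diff = √2 * SEM ≈ 4.331
z = 9 / 4.331 ≈ 2.078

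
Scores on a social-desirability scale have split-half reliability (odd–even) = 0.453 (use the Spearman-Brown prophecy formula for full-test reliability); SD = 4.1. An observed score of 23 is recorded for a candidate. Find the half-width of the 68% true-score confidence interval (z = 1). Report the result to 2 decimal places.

Full-length reliability (Spearman-Brown) = 2(0.453)/(1+0.453) ≈ 0.624
The standard error of measurement is 4.100·√(1 − 0.624) ≈ 4.100·0.614 ≈ 2.516.
Margin = 1 · 2.516 ≈ 2.516

2.52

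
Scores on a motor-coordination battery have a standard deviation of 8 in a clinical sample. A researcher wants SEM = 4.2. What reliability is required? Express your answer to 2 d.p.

0.72

Required reliability = 1 − (SEM/SD)² = 1 − 0.2756 ≈ 0.7244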